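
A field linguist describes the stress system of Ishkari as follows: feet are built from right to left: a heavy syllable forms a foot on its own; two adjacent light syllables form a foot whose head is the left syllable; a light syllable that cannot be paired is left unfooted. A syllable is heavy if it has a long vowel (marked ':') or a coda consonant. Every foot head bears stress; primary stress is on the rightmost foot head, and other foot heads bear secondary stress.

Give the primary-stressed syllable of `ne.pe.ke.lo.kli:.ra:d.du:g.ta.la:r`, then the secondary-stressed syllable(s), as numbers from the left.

primary 9, secondary 1, 3, 5, 6, 7

Weights: 1 ne L, 2 pe L, 3 ke L, 4 lo L, 5 kli: H, 6 ra:d H, 7 du:g H, 8 ta L, 9 la:r H.
Parse right to left (heavy = foot alone; LL = one foot; stranded L unfooted): (ˈne.pe) (ˈke.lo) (ˈkli:) (ˈra:d) (ˈdu:g) ta (ˈla:r).
Foot heads: 1, 3, 5, 6, 7, 9.
Primary stress on the rightmost head = syllable 9.
Secondary stress on 1, 3, 5, 6, 7: ˌne.pe.ˌke.lo.ˌkli:.ˌra:d.ˌdu:g.ta.ˈla:r.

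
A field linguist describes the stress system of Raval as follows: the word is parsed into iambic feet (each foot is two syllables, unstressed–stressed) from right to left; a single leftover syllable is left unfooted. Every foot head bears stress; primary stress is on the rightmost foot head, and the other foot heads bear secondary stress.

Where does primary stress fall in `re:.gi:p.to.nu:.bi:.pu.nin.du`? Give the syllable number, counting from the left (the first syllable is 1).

8

Parse right to left into iambic (σˈσ) feet: (re:.ˈgi:p) (to.ˈnu:) (bi:.ˈpu) (nin.ˈdu).
Foot heads (stressed positions): 2, 4, 6, 8.
End Rule Rightmost: primary stress on the rightmost head = syllable 8.
Primary stress: syllable 8 → re:.gi:p.to.nu:.bi:.pu.nin.ˈdu.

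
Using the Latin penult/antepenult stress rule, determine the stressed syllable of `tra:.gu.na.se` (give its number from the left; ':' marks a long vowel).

Classical Latin: stress the penult if heavy (long vowel or closed), else the antepenult.
Weights: 2 gu L, 3 na L, 4 se L.
The penult (syllable 3, na) is light, so stress falls on the antepenult (syllable 2, gu).
Stress on syllable 2: tra:.ˈgu.na.se.

2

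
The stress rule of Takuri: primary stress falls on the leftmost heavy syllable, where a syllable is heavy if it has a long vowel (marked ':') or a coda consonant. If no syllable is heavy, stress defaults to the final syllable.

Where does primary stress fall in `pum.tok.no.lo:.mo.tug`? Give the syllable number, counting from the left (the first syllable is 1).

Weights: 1 pum H, 2 tok H, 3 no L, 4 lo: H, 5 mo L, 6 tug H.
Heavy syllables in the domain: 1, 2, 4, 6. The leftmost is syllable 1 (pum).
Primary stress: syllable 1 → ˈpum.tok.no.lo:.mo.tug.

1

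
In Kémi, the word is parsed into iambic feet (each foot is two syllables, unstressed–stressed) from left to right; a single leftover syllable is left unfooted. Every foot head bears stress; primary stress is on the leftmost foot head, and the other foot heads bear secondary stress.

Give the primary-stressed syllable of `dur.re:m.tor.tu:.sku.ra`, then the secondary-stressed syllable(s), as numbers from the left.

Parse left to right into iambic (σˈσ) feet: (dur.ˈre:m) (tor.ˈtu:) (sku.ˈra).
Foot heads (stressed positions): 2, 4, 6.
End Rule Leftmost: primary stress on the leftmost head = syllable 2.
Secondary stress on 4, 6: dur.ˈre:m.tor.ˌtu:.sku.ˌra.

primary 2, secondary 4, 6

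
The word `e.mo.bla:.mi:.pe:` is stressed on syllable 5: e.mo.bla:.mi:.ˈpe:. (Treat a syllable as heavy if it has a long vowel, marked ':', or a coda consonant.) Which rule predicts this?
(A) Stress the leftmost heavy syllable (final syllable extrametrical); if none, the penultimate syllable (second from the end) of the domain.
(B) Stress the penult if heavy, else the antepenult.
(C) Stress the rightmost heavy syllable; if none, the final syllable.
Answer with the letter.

C

Rule A → syllable 3 (observed: 5).
Rule B → syllable 4 (observed: 5).
Rule C → syllable 5 ✓.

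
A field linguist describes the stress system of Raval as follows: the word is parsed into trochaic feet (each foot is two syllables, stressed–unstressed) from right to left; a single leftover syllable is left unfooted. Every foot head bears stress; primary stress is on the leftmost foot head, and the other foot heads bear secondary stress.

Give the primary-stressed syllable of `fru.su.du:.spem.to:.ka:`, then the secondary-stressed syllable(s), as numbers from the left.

Parse right to left into trochaic (ˈσσ) feet: (ˈfru.su) (ˈdu:.spem) (ˈto:.ka:).
Foot heads (stressed positions): 1, 3, 5.
End Rule Leftmost: primary stress on the leftmost head = syllable 1.
Secondary stress on 3, 5: ˈfru.su.ˌdu:.spem.ˌto:.ka:.

primary 1, secondary 3, 5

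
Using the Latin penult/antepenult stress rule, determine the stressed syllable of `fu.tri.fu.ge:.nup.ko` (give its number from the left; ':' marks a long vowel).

5

Classical Latin: stress the penult if heavy (long vowel or closed), else the antepenult.
Weights: 4 ge: H, 5 nup H, 6 ko L.
The penult (syllable 5, nup) is heavy, so it takes stress.
Stress on syllable 5: fu.tri.fu.ge:.ˈnup.ko.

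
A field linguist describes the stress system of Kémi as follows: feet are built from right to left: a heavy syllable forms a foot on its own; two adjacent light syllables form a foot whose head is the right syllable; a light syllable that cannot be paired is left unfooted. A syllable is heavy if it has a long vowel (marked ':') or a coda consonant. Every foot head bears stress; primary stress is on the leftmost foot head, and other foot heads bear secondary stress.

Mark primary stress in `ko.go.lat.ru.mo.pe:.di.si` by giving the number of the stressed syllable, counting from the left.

2

Weights: 1 ko L, 2 go L, 3 lat H, 4 ru L, 5 mo L, 6 pe: H, 7 di L, 8 si L.
Parse right to left (heavy = foot alone; LL = one foot; stranded L unfooted): (ko.ˈgo) (ˈlat) (ru.ˈmo) (ˈpe:) (di.ˈsi).
Foot heads: 2, 3, 5, 6, 8.
Primary stress on the leftmost head = syllable 2.
Primary stress: syllable 2 → ko.ˈgo.lat.ru.mo.pe:.di.si.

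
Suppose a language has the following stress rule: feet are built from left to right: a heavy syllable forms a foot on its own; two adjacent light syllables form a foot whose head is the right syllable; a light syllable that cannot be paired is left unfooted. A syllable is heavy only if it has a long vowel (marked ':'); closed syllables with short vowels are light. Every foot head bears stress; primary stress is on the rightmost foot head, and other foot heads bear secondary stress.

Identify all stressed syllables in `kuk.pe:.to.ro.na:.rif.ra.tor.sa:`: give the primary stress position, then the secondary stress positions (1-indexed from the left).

Weights: 1 kuk L, 2 pe: H, 3 to L, 4 ro L, 5 na: H, 6 rif L, 7 ra L, 8 tor L, 9 sa: H.
Parse left to right (heavy = foot alone; LL = one foot; stranded L unfooted): kuk (ˈpe:) (to.ˈro) (ˈna:) (rif.ˈra) tor (ˈsa:).
Foot heads: 2, 4, 5, 7, 9.
Primary stress on the rightmost head = syllable 9.
Secondary stress on 2, 4, 5, 7: kuk.ˌpe:.to.ˌro.ˌna:.rif.ˌra.tor.ˈsa:.

primary 9, secondary 2, 4, 5, 7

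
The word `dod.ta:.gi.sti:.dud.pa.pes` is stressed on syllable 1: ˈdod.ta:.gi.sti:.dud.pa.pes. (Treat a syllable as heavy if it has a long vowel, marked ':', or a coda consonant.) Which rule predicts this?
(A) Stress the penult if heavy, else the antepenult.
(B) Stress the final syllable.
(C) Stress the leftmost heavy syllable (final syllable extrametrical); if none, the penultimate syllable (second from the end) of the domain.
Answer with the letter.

C

Rule A → syllable 5 (observed: 1).
Rule B → syllable 7 (observed: 1).
Rule C → syllable 1 ✓.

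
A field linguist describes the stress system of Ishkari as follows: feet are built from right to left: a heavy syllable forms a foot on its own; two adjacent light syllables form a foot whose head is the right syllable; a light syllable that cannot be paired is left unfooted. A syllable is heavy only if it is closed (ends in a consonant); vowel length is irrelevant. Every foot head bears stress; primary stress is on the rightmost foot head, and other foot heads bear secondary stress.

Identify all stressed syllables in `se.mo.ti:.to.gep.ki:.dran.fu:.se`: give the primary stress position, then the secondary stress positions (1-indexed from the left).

Weights: 1 se L, 2 mo L, 3 ti: L, 4 to L, 5 gep H, 6 ki: L, 7 dran H, 8 fu: L, 9 se L.
Parse right to left (heavy = foot alone; LL = one foot; stranded L unfooted): (se.ˈmo) (ti:.ˈto) (ˈgep) ki: (ˈdran) (fu:.ˈse).
Foot heads: 2, 4, 5, 7, 9.
Primary stress on the rightmost head = syllable 9.
Secondary stress on 2, 4, 5, 7: se.ˌmo.ti:.ˌto.ˌgep.ki:.ˌdran.fu:.ˈse.

primary 9, secondary 2, 4, 5, 7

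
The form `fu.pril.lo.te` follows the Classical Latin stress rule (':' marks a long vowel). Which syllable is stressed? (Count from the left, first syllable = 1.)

Classical Latin: stress the penult if heavy (long vowel or closed), else the antepenult.
Weights: 2 pril H, 3 lo L, 4 te L.
The penult (syllable 3, lo) is light, so stress falls on the antepenult (syllable 2, pril).
Stress on syllable 2: fu.ˈpril.lo.te.

2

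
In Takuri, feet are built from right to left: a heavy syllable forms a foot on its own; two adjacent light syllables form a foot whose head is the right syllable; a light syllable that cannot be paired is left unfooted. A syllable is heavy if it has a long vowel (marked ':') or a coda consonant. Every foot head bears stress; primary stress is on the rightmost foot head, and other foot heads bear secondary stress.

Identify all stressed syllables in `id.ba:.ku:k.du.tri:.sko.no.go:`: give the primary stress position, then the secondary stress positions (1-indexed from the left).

primary 8, secondary 1, 2, 3, 5, 7

Weights: 1 id H, 2 ba: H, 3 ku:k H, 4 du L, 5 tri: H, 6 sko L, 7 no L, 8 go: H.
Parse right to left (heavy = foot alone; LL = one foot; stranded L unfooted): (ˈid) (ˈba:) (ˈku:k) du (ˈtri:) (sko.ˈno) (ˈgo:).
Foot heads: 1, 2, 3, 5, 7, 8.
Primary stress on the rightmost head = syllable 8.
Secondary stress on 1, 2, 3, 5, 7: ˌid.ˌba:.ˌku:k.du.ˌtri:.sko.ˌno.ˈgo:.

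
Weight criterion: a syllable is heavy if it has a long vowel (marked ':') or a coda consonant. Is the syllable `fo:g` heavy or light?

`fo:g`: long vowel, closed (coda /g/). Long vowel and closed → heavy.

heavy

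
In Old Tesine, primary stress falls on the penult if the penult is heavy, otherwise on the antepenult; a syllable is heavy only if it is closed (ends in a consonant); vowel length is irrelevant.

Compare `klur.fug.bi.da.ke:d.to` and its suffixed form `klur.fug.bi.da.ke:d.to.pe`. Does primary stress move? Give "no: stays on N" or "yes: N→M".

Base `klur.fug.bi.da.ke:d.to` (6 syllables):
  Weights: 4 da L, 5 ke:d H, 6 to L.
  The penult (syllable 5, ke:d) is heavy, so it takes stress.
  → primary stress on syllable 5.
Suffixed `klur.fug.bi.da.ke:d.to.pe` (7 syllables):
  Weights: 5 ke:d H, 6 to L, 7 pe L.
  The penult (syllable 6, to) is light, so stress falls on the antepenult (syllable 5, ke:d).
  → primary stress on syllable 5.

no: stays on 5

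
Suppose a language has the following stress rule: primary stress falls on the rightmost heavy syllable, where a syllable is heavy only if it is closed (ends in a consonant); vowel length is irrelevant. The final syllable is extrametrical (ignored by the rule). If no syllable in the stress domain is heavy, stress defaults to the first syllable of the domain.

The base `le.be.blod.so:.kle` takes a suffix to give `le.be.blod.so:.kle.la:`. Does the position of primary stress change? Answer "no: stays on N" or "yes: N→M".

Base `le.be.blod.so:.kle` (5 syllables):
  The final syllable (5, kle) is extrametrical; the stress domain is syllables 1–4.
  Weights: 1 le L, 2 be L, 3 blod H, 4 so: L.
  Heavy syllables in the domain: 3. The rightmost is syllable 3 (blod).
  → primary stress on syllable 3.
Suffixed `le.be.blod.so:.kle.la:` (6 syllables):
  The final syllable (6, la:) is extrametrical; the stress domain is syllables 1–5.
  Weights: 1 le L, 2 be L, 3 blod H, 4 so: L, 5 kle L.
  Heavy syllables in the domain: 3. The rightmost is syllable 3 (blod).
  → primary stress on syllable 3.

no: stays on 3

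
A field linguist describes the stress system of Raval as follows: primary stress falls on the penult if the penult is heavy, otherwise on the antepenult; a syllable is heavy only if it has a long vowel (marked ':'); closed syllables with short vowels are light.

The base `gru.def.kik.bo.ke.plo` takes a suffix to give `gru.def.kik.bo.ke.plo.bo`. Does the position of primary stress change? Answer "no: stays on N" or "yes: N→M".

yes: 4→5

Base `gru.def.kik.bo.ke.plo` (6 syllables):
  Weights: 4 bo L, 5 ke L, 6 plo L.
  The penult (syllable 5, ke) is light, so stress falls on the antepenult (syllable 4, bo).
  → primary stress on syllable 4.
Suffixed `gru.def.kik.bo.ke.plo.bo` (7 syllables):
  Weights: 5 ke L, 6 plo L, 7 bo L.
  The penult (syllable 6, plo) is light, so stress falls on the antepenult (syllable 5, ke).
  → primary stress on syllable 5.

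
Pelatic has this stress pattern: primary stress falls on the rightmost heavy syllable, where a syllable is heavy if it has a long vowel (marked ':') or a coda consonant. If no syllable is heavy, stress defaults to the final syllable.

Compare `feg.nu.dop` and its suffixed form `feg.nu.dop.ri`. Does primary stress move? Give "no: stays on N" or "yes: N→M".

no: stays on 3

Base `feg.nu.dop` (3 syllables):
  Weights: 1 feg H, 2 nu L, 3 dop H.
  Heavy syllables in the domain: 1, 3. The rightmost is syllable 3 (dop).
  → primary stress on syllable 3.
Suffixed `feg.nu.dop.ri` (4 syllables):
  Weights: 1 feg H, 2 nu L, 3 dop H, 4 ri L.
  Heavy syllables in the domain: 1, 3. The rightmost is syllable 3 (dop).
  → primary stress on syllable 3.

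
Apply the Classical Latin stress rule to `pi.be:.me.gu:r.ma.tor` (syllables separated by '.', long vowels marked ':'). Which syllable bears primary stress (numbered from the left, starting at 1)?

Classical Latin: stress the penult if heavy (long vowel or closed), else the antepenult.
Weights: 4 gu:r H, 5 ma L, 6 tor H.
The penult (syllable 5, ma) is light, so stress falls on the antepenult (syllable 4, gu:r).
Stress on syllable 4: pi.be:.me.ˈgu:r.ma.tor.

4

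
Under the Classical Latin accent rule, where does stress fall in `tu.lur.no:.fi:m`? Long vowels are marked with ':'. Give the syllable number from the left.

3

Classical Latin: stress the penult if heavy (long vowel or closed), else the antepenult.
Weights: 2 lur H, 3 no: H, 4 fi:m H.
The penult (syllable 3, no:) is heavy, so it takes stress.
Stress on syllable 3: tu.lur.ˈno:.fi:m.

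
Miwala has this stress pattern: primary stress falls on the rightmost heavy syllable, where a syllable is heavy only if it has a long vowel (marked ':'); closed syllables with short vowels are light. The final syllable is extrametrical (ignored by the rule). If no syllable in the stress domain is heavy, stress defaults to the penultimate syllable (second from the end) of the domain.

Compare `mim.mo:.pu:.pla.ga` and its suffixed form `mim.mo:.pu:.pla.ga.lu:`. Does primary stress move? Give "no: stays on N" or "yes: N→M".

Base `mim.mo:.pu:.pla.ga` (5 syllables):
  The final syllable (5, ga) is extrametrical; the stress domain is syllables 1–4.
  Weights: 1 mim L, 2 mo: H, 3 pu: H, 4 pla L.
  Heavy syllables in the domain: 2, 3. The rightmost is syllable 3 (pu:).
  → primary stress on syllable 3.
Suffixed `mim.mo:.pu:.pla.ga.lu:` (6 syllables):
  The final syllable (6, lu:) is extrametrical; the stress domain is syllables 1–5.
  Weights: 1 mim L, 2 mo: H, 3 pu: H, 4 pla L, 5 ga L.
  Heavy syllables in the domain: 2, 3. The rightmost is syllable 3 (pu:).
  → primary stress on syllable 3.

no: stays on 3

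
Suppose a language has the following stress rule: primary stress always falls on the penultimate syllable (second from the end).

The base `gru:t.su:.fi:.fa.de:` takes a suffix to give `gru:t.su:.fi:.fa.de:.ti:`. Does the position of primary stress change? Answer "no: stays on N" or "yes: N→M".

yes: 4→5

Base `gru:t.su:.fi:.fa.de:` (5 syllables):
  The word has 5 syllables; the penultimate syllable (second from the end) is syllable 4 (fa).
  → primary stress on syllable 4.
Suffixed `gru:t.su:.fi:.fa.de:.ti:` (6 syllables):
  The word has 6 syllables; the penultimate syllable (second from the end) is syllable 5 (de:).
  → primary stress on syllable 5.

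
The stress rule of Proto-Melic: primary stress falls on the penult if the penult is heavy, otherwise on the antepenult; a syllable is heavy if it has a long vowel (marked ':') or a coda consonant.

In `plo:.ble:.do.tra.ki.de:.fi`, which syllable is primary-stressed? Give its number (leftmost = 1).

6

Weights: 5 ki L, 6 de: H, 7 fi L.
The penult (syllable 6, de:) is heavy, so it takes stress.
Primary stress: syllable 6 → plo:.ble:.do.tra.ki.ˈde:.fi.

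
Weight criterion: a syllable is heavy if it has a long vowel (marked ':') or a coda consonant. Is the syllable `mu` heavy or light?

light

`mu`: short vowel, open (no coda). Short vowel, open → light.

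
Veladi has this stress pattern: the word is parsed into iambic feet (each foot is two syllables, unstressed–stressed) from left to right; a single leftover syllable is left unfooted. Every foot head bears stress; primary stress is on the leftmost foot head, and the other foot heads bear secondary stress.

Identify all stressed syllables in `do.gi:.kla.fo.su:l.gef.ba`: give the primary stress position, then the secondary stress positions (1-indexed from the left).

Parse left to right into iambic (σˈσ) feet: (do.ˈgi:) (kla.ˈfo) (su:l.ˈgef) ba. Syllable 7 is left unfooted.
Foot heads (stressed positions): 2, 4, 6.
End Rule Leftmost: primary stress on the leftmost head = syllable 2.
Secondary stress on 4, 6: do.ˈgi:.kla.ˌfo.su:l.ˌgef.ba.

primary 2, secondary 4, 6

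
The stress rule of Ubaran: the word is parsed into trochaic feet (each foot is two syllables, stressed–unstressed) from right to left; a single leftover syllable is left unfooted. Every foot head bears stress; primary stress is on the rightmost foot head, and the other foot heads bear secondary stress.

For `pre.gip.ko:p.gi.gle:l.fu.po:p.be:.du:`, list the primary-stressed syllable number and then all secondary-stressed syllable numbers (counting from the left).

primary 8, secondary 2, 4, 6

Parse right to left into trochaic (ˈσσ) feet: pre (ˈgip.ko:p) (ˈgi.gle:l) (ˈfu.po:p) (ˈbe:.du:). Syllable 1 is left unfooted.
Foot heads (stressed positions): 2, 4, 6, 8.
End Rule Rightmost: primary stress on the rightmost head = syllable 8.
Secondary stress on 2, 4, 6: pre.ˌgip.ko:p.ˌgi.gle:l.ˌfu.po:p.ˈbe:.du:.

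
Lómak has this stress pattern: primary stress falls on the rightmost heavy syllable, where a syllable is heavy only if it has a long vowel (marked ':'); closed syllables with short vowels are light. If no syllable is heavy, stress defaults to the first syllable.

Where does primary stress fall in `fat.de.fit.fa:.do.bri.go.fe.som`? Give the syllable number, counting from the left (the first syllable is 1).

Weights: 1 fat L, 2 de L, 3 fit L, 4 fa: H, 5 do L, 6 bri L, 7 go L, 8 fe L, 9 som L.
Heavy syllables in the domain: 4. The rightmost is syllable 4 (fa:).
Primary stress: syllable 4 → fat.de.fit.ˈfa:.do.bri.go.fe.som.

4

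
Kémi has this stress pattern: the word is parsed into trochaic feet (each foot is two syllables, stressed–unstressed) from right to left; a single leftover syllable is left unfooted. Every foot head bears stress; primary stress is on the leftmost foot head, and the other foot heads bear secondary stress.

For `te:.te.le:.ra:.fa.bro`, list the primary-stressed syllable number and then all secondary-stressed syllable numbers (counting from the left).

Parse right to left into trochaic (ˈσσ) feet: (ˈte:.te) (ˈle:.ra:) (ˈfa.bro).
Foot heads (stressed positions): 1, 3, 5.
End Rule Leftmost: primary stress on the leftmost head = syllable 1.
Secondary stress on 3, 5: ˈte:.te.ˌle:.ra:.ˌfa.bro.

primary 1, secondary 3, 5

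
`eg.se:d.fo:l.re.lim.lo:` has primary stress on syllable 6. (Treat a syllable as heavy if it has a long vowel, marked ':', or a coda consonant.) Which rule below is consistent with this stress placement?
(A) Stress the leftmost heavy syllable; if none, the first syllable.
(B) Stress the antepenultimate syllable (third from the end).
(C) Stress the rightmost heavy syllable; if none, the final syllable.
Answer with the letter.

Rule A → syllable 1 (observed: 6).
Rule B → syllable 4 (observed: 6).
Rule C → syllable 6 ✓.

C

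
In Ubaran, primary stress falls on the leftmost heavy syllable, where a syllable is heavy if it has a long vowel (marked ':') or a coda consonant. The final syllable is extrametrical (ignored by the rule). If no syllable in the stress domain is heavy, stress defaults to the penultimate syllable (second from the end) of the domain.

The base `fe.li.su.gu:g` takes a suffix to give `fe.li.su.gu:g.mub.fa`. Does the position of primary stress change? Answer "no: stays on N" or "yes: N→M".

Base `fe.li.su.gu:g` (4 syllables):
  The final syllable (4, gu:g) is extrametrical; the stress domain is syllables 1–3.
  Weights: 1 fe L, 2 li L, 3 su L.
  No heavy syllable in the domain; default to the penultimate syllable (second from the end) of the domain = syllable 2.
  → primary stress on syllable 2.
Suffixed `fe.li.su.gu:g.mub.fa` (6 syllables):
  The final syllable (6, fa) is extrametrical; the stress domain is syllables 1–5.
  Weights: 1 fe L, 2 li L, 3 su L, 4 gu:g H, 5 mub H.
  Heavy syllables in the domain: 4, 5. The leftmost is syllable 4 (gu:g).
  → primary stress on syllable 4.

yes: 2→4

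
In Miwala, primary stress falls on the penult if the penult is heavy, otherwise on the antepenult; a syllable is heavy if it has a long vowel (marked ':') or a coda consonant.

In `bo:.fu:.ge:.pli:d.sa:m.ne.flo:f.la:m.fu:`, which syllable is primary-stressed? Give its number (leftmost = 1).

Weights: 7 flo:f H, 8 la:m H, 9 fu: H.
The penult (syllable 8, la:m) is heavy, so it takes stress.
Primary stress: syllable 8 → bo:.fu:.ge:.pli:d.sa:m.ne.flo:f.ˈla:m.fu:.

8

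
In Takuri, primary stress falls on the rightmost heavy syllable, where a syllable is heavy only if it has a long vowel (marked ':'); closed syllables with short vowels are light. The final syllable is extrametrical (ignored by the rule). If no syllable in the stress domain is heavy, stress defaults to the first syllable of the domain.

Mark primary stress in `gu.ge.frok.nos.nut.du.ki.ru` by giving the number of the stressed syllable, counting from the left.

1

The final syllable (8, ru) is extrametrical; the stress domain is syllables 1–7.
Weights: 1 gu L, 2 ge L, 3 frok L, 4 nos L, 5 nut L, 6 du L, 7 ki L.
No heavy syllable in the domain; default to the first syllable of the domain = syllable 1.
Primary stress: syllable 1 → ˈgu.ge.frok.nos.nut.du.ki.ru.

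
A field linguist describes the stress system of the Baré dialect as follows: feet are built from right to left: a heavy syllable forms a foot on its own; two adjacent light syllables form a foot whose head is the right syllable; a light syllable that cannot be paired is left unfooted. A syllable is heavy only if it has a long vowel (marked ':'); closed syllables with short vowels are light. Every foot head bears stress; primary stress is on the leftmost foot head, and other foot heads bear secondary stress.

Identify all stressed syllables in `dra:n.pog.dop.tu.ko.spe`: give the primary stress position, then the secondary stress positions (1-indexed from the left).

primary 1, secondary 4, 6

Weights: 1 dra:n H, 2 pog L, 3 dop L, 4 tu L, 5 ko L, 6 spe L.
Parse right to left (heavy = foot alone; LL = one foot; stranded L unfooted): (ˈdra:n) pog (dop.ˈtu) (ko.ˈspe).
Foot heads: 1, 4, 6.
Primary stress on the leftmost head = syllable 1.
Secondary stress on 4, 6: ˈdra:n.pog.dop.ˌtu.ko.ˌspe.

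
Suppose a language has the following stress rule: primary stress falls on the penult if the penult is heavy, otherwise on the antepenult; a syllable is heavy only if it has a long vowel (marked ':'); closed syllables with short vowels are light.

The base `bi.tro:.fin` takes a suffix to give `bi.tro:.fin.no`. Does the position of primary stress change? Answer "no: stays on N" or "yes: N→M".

Base `bi.tro:.fin` (3 syllables):
  Weights: 1 bi L, 2 tro: H, 3 fin L.
  The penult (syllable 2, tro:) is heavy, so it takes stress.
  → primary stress on syllable 2.
Suffixed `bi.tro:.fin.no` (4 syllables):
  Weights: 2 tro: H, 3 fin L, 4 no L.
  The penult (syllable 3, fin) is light, so stress falls on the antepenult (syllable 2, tro:).
  → primary stress on syllable 2.

no: stays on 2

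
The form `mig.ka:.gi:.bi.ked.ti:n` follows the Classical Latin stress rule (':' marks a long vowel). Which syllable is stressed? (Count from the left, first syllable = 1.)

Classical Latin: stress the penult if heavy (long vowel or closed), else the antepenult.
Weights: 4 bi L, 5 ked H, 6 ti:n H.
The penult (syllable 5, ked) is heavy, so it takes stress.
Stress on syllable 5: mig.ka:.gi:.bi.ˈked.ti:n.

5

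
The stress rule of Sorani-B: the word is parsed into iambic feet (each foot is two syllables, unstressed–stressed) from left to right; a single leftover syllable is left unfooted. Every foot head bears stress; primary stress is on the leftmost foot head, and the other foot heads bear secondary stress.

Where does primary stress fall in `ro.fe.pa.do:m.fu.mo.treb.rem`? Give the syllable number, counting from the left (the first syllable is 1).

Parse left to right into iambic (σˈσ) feet: (ro.ˈfe) (pa.ˈdo:m) (fu.ˈmo) (treb.ˈrem).
Foot heads (stressed positions): 2, 4, 6, 8.
End Rule Leftmost: primary stress on the leftmost head = syllable 2.
Primary stress: syllable 2 → ro.ˈfe.pa.do:m.fu.mo.treb.rem.

2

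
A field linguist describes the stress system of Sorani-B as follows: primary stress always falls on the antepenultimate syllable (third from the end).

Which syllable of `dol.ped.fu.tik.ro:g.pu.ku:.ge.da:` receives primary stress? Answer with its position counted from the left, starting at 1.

7

The word has 9 syllables; the antepenultimate syllable (third from the end) is syllable 7 (ku:).
Primary stress: syllable 7 → dol.ped.fu.tik.ro:g.pu.ˈku:.ge.da:.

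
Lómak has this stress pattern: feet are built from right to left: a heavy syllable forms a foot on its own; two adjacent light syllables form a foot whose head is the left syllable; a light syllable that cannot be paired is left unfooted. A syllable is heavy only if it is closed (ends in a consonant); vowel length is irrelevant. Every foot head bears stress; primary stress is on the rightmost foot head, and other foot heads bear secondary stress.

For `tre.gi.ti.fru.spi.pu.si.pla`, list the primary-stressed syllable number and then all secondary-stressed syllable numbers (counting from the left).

Weights: 1 tre L, 2 gi L, 3 ti L, 4 fru L, 5 spi L, 6 pu L, 7 si L, 8 pla L.
Parse right to left (heavy = foot alone; LL = one foot; stranded L unfooted): (ˈtre.gi) (ˈti.fru) (ˈspi.pu) (ˈsi.pla).
Foot heads: 1, 3, 5, 7.
Primary stress on the rightmost head = syllable 7.
Secondary stress on 1, 3, 5: ˌtre.gi.ˌti.fru.ˌspi.pu.ˈsi.pla.

primary 7, secondary 1, 3, 5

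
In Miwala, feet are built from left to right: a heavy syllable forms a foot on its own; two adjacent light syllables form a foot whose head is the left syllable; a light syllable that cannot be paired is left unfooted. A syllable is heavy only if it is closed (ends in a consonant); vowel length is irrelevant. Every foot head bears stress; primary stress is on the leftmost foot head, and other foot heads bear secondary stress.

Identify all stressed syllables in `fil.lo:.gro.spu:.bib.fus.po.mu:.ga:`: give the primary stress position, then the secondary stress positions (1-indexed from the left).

primary 1, secondary 2, 5, 6, 7

Weights: 1 fil H, 2 lo: L, 3 gro L, 4 spu: L, 5 bib H, 6 fus H, 7 po L, 8 mu: L, 9 ga: L.
Parse left to right (heavy = foot alone; LL = one foot; stranded L unfooted): (ˈfil) (ˈlo:.gro) spu: (ˈbib) (ˈfus) (ˈpo.mu:) ga:.
Foot heads: 1, 2, 5, 6, 7.
Primary stress on the leftmost head = syllable 1.
Secondary stress on 2, 5, 6, 7: ˈfil.ˌlo:.gro.spu:.ˌbib.ˌfus.ˌpo.mu:.ga:.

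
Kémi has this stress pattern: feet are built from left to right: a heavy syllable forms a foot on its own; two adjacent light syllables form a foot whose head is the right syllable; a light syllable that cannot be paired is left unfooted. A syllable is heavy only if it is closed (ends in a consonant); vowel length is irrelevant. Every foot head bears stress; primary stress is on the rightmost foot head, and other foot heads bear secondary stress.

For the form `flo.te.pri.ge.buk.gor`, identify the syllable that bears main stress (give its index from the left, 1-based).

Weights: 1 flo L, 2 te L, 3 pri L, 4 ge L, 5 buk H, 6 gor H.
Parse left to right (heavy = foot alone; LL = one foot; stranded L unfooted): (flo.ˈte) (pri.ˈge) (ˈbuk) (ˈgor).
Foot heads: 2, 4, 5, 6.
Primary stress on the rightmost head = syllable 6.
Primary stress: syllable 6 → flo.te.pri.ge.buk.ˈgor.

6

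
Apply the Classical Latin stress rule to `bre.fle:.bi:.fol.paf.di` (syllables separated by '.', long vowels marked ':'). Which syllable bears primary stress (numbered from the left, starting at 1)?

Classical Latin: stress the penult if heavy (long vowel or closed), else the antepenult.
Weights: 4 fol H, 5 paf H, 6 di L.
The penult (syllable 5, paf) is heavy, so it takes stress.
Stress on syllable 5: bre.fle:.bi:.fol.ˈpaf.di.

5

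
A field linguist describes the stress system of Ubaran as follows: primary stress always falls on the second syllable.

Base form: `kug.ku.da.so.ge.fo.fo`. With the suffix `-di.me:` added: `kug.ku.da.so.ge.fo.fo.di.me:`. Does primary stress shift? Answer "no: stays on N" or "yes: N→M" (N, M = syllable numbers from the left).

Base `kug.ku.da.so.ge.fo.fo` (7 syllables):
  The word has 7 syllables; the second syllable is syllable 2 (ku).
  → primary stress on syllable 2.
Suffixed `kug.ku.da.so.ge.fo.fo.di.me:` (9 syllables):
  The word has 9 syllables; the second syllable is syllable 2 (ku).
  → primary stress on syllable 2.

no: stays on 2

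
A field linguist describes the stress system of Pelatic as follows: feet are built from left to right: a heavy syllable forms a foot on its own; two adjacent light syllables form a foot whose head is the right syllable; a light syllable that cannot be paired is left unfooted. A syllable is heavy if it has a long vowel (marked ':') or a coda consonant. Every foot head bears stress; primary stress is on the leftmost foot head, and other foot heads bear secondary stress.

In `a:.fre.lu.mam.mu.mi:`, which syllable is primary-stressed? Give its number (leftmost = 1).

1

Weights: 1 a: H, 2 fre L, 3 lu L, 4 mam H, 5 mu L, 6 mi: H.
Parse left to right (heavy = foot alone; LL = one foot; stranded L unfooted): (ˈa:) (fre.ˈlu) (ˈmam) mu (ˈmi:).
Foot heads: 1, 3, 4, 6.
Primary stress on the leftmost head = syllable 1.
Primary stress: syllable 1 → ˈa:.fre.lu.mam.mu.mi:.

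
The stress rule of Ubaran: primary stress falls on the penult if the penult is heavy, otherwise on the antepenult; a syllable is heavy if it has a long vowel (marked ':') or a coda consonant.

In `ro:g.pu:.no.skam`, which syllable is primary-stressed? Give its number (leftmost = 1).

Weights: 2 pu: H, 3 no L, 4 skam H.
The penult (syllable 3, no) is light, so stress falls on the antepenult (syllable 2, pu:).
Primary stress: syllable 2 → ro:g.ˈpu:.no.skam.

2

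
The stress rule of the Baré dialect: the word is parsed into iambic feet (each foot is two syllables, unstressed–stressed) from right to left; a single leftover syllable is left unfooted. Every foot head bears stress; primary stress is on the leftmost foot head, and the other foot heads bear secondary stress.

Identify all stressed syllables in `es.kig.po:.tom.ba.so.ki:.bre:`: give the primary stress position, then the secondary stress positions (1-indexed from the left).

Parse right to left into iambic (σˈσ) feet: (es.ˈkig) (po:.ˈtom) (ba.ˈso) (ki:.ˈbre:).
Foot heads (stressed positions): 2, 4, 6, 8.
End Rule Leftmost: primary stress on the leftmost head = syllable 2.
Secondary stress on 4, 6, 8: es.ˈkig.po:.ˌtom.ba.ˌso.ki:.ˌbre:.

primary 2, secondary 4, 6, 8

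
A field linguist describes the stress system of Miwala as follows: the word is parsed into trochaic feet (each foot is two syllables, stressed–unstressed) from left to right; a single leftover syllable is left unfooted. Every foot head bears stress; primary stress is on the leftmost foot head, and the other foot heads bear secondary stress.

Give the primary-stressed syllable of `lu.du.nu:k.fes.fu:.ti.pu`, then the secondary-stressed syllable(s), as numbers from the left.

Parse left to right into trochaic (ˈσσ) feet: (ˈlu.du) (ˈnu:k.fes) (ˈfu:.ti) pu. Syllable 7 is left unfooted.
Foot heads (stressed positions): 1, 3, 5.
End Rule Leftmost: primary stress on the leftmost head = syllable 1.
Secondary stress on 3, 5: ˈlu.du.ˌnu:k.fes.ˌfu:.ti.pu.

primary 1, secondary 3, 5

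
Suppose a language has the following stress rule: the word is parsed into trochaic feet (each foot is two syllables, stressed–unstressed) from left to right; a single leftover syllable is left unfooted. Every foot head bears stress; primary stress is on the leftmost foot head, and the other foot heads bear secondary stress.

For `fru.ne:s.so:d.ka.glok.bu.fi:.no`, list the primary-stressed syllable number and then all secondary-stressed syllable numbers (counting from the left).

primary 1, secondary 3, 5, 7

Parse left to right into trochaic (ˈσσ) feet: (ˈfru.ne:s) (ˈso:d.ka) (ˈglok.bu) (ˈfi:.no).
Foot heads (stressed positions): 1, 3, 5, 7.
End Rule Leftmost: primary stress on the leftmost head = syllable 1.
Secondary stress on 3, 5, 7: ˈfru.ne:s.ˌso:d.ka.ˌglok.bu.ˌfi:.no.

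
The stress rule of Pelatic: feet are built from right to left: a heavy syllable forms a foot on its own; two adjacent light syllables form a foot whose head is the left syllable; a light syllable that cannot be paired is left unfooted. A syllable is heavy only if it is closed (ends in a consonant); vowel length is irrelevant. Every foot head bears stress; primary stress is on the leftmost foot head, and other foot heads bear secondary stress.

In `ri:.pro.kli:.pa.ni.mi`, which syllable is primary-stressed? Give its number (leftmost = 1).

1

Weights: 1 ri: L, 2 pro L, 3 kli: L, 4 pa L, 5 ni L, 6 mi L.
Parse right to left (heavy = foot alone; LL = one foot; stranded L unfooted): (ˈri:.pro) (ˈkli:.pa) (ˈni.mi).
Foot heads: 1, 3, 5.
Primary stress on the leftmost head = syllable 1.
Primary stress: syllable 1 → ˈri:.pro.kli:.pa.ni.mi.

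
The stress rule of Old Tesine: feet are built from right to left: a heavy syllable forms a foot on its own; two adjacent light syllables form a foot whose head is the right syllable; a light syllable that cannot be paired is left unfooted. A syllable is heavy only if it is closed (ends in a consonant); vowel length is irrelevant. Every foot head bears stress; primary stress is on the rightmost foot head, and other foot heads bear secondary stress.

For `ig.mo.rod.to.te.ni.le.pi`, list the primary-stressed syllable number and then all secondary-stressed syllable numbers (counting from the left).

Weights: 1 ig H, 2 mo L, 3 rod H, 4 to L, 5 te L, 6 ni L, 7 le L, 8 pi L.
Parse right to left (heavy = foot alone; LL = one foot; stranded L unfooted): (ˈig) mo (ˈrod) to (te.ˈni) (le.ˈpi).
Foot heads: 1, 3, 6, 8.
Primary stress on the rightmost head = syllable 8.
Secondary stress on 1, 3, 6: ˌig.mo.ˌrod.to.te.ˌni.le.ˈpi.

primary 8, secondary 1, 3, 6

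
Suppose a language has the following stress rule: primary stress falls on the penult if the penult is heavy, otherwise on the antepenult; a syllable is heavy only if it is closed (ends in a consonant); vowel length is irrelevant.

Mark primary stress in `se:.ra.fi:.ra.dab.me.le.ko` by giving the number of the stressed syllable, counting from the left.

6

Weights: 6 me L, 7 le L, 8 ko L.
The penult (syllable 7, le) is light, so stress falls on the antepenult (syllable 6, me).
Primary stress: syllable 6 → se:.ra.fi:.ra.dab.ˈme.le.ko.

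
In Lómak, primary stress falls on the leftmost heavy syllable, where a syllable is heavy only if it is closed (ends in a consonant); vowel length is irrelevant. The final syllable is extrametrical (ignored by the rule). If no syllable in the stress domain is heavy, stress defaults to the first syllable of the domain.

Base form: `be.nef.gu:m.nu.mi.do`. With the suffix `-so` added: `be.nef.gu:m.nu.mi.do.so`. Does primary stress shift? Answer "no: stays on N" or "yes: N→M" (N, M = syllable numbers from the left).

Base `be.nef.gu:m.nu.mi.do` (6 syllables):
  The final syllable (6, do) is extrametrical; the stress domain is syllables 1–5.
  Weights: 1 be L, 2 nef H, 3 gu:m H, 4 nu L, 5 mi L.
  Heavy syllables in the domain: 2, 3. The leftmost is syllable 2 (nef).
  → primary stress on syllable 2.
Suffixed `be.nef.gu:m.nu.mi.do.so` (7 syllables):
  The final syllable (7, so) is extrametrical; the stress domain is syllables 1–6.
  Weights: 1 be L, 2 nef H, 3 gu:m H, 4 nu L, 5 mi L, 6 do L.
  Heavy syllables in the domain: 2, 3. The leftmost is syllable 2 (nef).
  → primary stress on syllable 2.

no: stays on 2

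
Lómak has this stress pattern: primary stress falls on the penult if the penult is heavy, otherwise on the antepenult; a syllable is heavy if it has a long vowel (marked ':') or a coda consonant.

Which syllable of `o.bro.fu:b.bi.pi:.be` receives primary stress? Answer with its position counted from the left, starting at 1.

Weights: 4 bi L, 5 pi: H, 6 be L.
The penult (syllable 5, pi:) is heavy, so it takes stress.
Primary stress: syllable 5 → o.bro.fu:b.bi.ˈpi:.be.

5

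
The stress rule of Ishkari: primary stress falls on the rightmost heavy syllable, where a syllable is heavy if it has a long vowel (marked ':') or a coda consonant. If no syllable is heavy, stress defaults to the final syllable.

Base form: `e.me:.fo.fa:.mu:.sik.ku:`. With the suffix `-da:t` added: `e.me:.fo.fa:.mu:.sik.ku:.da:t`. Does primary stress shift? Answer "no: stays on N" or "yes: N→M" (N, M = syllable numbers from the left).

yes: 7→8

Base `e.me:.fo.fa:.mu:.sik.ku:` (7 syllables):
  Weights: 1 e L, 2 me: H, 3 fo L, 4 fa: H, 5 mu: H, 6 sik H, 7 ku: H.
  Heavy syllables in the domain: 2, 4, 5, 6, 7. The rightmost is syllable 7 (ku:).
  → primary stress on syllable 7.
Suffixed `e.me:.fo.fa:.mu:.sik.ku:.da:t` (8 syllables):
  Weights: 1 e L, 2 me: H, 3 fo L, 4 fa: H, 5 mu: H, 6 sik H, 7 ku: H, 8 da:t H.
  Heavy syllables in the domain: 2, 4, 5, 6, 7, 8. The rightmost is syllable 8 (da:t).
  → primary stress on syllable 8.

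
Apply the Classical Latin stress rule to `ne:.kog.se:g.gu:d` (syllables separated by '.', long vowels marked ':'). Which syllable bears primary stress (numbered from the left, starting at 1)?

Classical Latin: stress the penult if heavy (long vowel or closed), else the antepenult.
Weights: 2 kog H, 3 se:g H, 4 gu:d H.
The penult (syllable 3, se:g) is heavy, so it takes stress.
Stress on syllable 3: ne:.kog.ˈse:g.gu:d.

3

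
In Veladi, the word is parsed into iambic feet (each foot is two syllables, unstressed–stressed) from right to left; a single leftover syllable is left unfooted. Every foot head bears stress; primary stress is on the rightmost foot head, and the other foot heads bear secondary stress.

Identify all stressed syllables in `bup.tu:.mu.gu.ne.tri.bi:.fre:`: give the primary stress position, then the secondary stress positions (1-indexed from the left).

primary 8, secondary 2, 4, 6

Parse right to left into iambic (σˈσ) feet: (bup.ˈtu:) (mu.ˈgu) (ne.ˈtri) (bi:.ˈfre:).
Foot heads (stressed positions): 2, 4, 6, 8.
End Rule Rightmost: primary stress on the rightmost head = syllable 8.
Secondary stress on 2, 4, 6: bup.ˌtu:.mu.ˌgu.ne.ˌtri.bi:.ˈfre:.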